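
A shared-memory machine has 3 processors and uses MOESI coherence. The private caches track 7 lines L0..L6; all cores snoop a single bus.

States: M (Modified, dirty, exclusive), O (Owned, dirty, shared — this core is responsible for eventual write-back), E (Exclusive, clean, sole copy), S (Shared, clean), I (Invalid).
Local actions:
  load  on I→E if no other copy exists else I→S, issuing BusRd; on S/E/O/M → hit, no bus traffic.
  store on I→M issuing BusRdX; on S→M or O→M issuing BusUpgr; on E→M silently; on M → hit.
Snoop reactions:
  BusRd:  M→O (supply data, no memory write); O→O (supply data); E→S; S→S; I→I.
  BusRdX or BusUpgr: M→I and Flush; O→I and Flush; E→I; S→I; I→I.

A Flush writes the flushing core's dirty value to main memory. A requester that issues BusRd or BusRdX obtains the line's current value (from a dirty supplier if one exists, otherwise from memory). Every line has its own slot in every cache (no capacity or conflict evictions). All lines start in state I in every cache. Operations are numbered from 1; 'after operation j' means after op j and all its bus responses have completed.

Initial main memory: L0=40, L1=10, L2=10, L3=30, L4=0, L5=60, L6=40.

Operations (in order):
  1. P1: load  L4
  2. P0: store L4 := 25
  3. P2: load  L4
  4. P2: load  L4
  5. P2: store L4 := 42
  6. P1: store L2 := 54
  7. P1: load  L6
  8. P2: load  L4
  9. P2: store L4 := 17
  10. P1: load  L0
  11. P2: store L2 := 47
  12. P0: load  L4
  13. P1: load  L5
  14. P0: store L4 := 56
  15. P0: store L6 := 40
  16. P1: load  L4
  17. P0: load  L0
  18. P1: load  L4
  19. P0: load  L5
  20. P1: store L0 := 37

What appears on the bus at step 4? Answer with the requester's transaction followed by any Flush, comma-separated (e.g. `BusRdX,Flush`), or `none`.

1. P1: load  L4  bus=[BusRd]  L4: P0=I P1=E P2=I  mem[L4]=0
2. P0: store L4 := 25  bus=[BusRdX]  L4: P0=M P1=I P2=I  mem[L4]=0
3. P2: load  L4  bus=[BusRd]  L4: P0=O P1=I P2=S  mem[L4]=0
4. P2: load  L4  bus=[-]  L4: P0=O P1=I P2=S  mem[L4]=0
5. P2: store L4 := 42  bus=[BusUpgr,Flush]  L4: P0=I P1=I P2=M  mem[L4]=25
6. P1: store L2 := 54  bus=[BusRdX]  L2: P0=I P1=M P2=I  mem[L2]=10
7. P1: load  L6  bus=[BusRd]  L6: P0=I P1=E P2=I  mem[L6]=40
8. P2: load  L4  bus=[-]  L4: P0=I P1=I P2=M  mem[L4]=25
9. P2: store L4 := 17  bus=[-]  L4: P0=I P1=I P2=M  mem[L4]=25
10. P1: load  L0  bus=[BusRd]  L0: P0=I P1=E P2=I  mem[L0]=40
11. P2: store L2 := 47  bus=[BusRdX,Flush]  L2: P0=I P1=I P2=M  mem[L2]=54
12. P0: load  L4  bus=[BusRd]  L4: P0=S P1=I P2=O  mem[L4]=25
13. P1: load  L5  bus=[BusRd]  L5: P0=I P1=E P2=I  mem[L5]=60
14. P0: store L4 := 56  bus=[BusUpgr,Flush]  L4: P0=M P1=I P2=I  mem[L4]=17
15. P0: store L6 := 40  bus=[BusRdX]  L6: P0=M P1=I P2=I  mem[L6]=40
16. P1: load  L4  bus=[BusRd]  L4: P0=O P1=S P2=I  mem[L4]=17
17. P0: load  L0  bus=[BusRd]  L0: P0=S P1=S P2=I  mem[L0]=40
18. P1: load  L4  bus=[-]  L4: P0=O P1=S P2=I  mem[L4]=17
19. P0: load  L5  bus=[BusRd]  L5: P0=S P1=S P2=I  mem[L5]=60
20. P1: store L0 := 37  bus=[BusUpgr]  L0: P0=I P1=M P2=I  mem[L0]=40

bus = none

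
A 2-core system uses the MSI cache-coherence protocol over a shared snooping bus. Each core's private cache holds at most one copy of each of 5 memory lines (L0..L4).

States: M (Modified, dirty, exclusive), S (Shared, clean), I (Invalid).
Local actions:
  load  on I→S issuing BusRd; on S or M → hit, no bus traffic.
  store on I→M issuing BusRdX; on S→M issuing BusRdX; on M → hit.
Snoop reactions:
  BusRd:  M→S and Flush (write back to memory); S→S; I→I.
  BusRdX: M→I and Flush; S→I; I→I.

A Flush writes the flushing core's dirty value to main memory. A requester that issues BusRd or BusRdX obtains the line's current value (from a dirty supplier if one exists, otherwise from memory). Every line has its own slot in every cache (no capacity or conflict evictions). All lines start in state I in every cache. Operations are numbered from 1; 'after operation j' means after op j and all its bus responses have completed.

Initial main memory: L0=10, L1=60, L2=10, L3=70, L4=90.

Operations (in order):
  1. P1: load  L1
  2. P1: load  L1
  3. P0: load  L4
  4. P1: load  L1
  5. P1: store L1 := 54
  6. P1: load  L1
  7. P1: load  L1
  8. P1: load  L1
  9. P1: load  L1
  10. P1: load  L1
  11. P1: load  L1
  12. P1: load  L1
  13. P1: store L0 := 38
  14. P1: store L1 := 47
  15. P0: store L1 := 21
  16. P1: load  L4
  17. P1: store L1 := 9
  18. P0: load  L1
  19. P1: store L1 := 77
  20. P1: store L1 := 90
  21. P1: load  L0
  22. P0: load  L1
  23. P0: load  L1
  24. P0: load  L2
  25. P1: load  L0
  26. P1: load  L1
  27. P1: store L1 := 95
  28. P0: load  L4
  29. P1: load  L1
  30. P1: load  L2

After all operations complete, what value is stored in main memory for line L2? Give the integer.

step 1: P1: load  L1  ⟶  IS  (L1)  txn=BusRd  M[L1]=60
step 2: P1: load  L1  ⟶  IS  (L1)  txn=∅  M[L1]=60
step 3: P0: load  L4  ⟶  SI  (L4)  txn=BusRd  M[L4]=90
step 4: P1: load  L1  ⟶  IS  (L1)  txn=∅  M[L1]=60
step 5: P1: store L1 := 54  ⟶  IM  (L1)  txn=BusRdX  M[L1]=60
step 6: P1: load  L1  ⟶  IM  (L1)  txn=∅  M[L1]=60
step 7: P1: load  L1  ⟶  IM  (L1)  txn=∅  M[L1]=60
step 8: P1: load  L1  ⟶  IM  (L1)  txn=∅  M[L1]=60
step 9: P1: load  L1  ⟶  IM  (L1)  txn=∅  M[L1]=60
step 10: P1: load  L1  ⟶  IM  (L1)  txn=∅  M[L1]=60
step 11: P1: load  L1  ⟶  IM  (L1)  txn=∅  M[L1]=60
step 12: P1: load  L1  ⟶  IM  (L1)  txn=∅  M[L1]=60
step 13: P1: store L0 := 38  ⟶  IM  (L0)  txn=BusRdX  M[L0]=10
step 14: P1: store L1 := 47  ⟶  IM  (L1)  txn=∅  M[L1]=60
step 15: P0: store L1 := 21  ⟶  MI  (L1)  txn=BusRdX+Flush  M[L1]=47
step 16: P1: load  L4  ⟶  SS  (L4)  txn=BusRd  M[L4]=90
step 17: P1: store L1 := 9  ⟶  IM  (L1)  txn=BusRdX+Flush  M[L1]=21
step 18: P0: load  L1  ⟶  SS  (L1)  txn=BusRd+Flush  M[L1]=9
step 19: P1: store L1 := 77  ⟶  IM  (L1)  txn=BusRdX  M[L1]=9
step 20: P1: store L1 := 90  ⟶  IM  (L1)  txn=∅  M[L1]=9
step 21: P1: load  L0  ⟶  IM  (L0)  txn=∅  M[L0]=10
step 22: P0: load  L1  ⟶  SS  (L1)  txn=BusRd+Flush  M[L1]=90
step 23: P0: load  L1  ⟶  SS  (L1)  txn=∅  M[L1]=90
step 24: P0: load  L2  ⟶  SI  (L2)  txn=BusRd  M[L2]=10
step 25: P1: load  L0  ⟶  IM  (L0)  txn=∅  M[L0]=10
step 26: P1: load  L1  ⟶  SS  (L1)  txn=∅  M[L1]=90
step 27: P1: store L1 := 95  ⟶  IM  (L1)  txn=BusRdX  M[L1]=90
step 28: P0: load  L4  ⟶  SS  (L4)  txn=∅  M[L4]=90
step 29: P1: load  L1  ⟶  IM  (L1)  txn=∅  M[L1]=90
step 30: P1: load  L2  ⟶  SS  (L2)  txn=BusRd  M[L2]=10

memory[L2] = 10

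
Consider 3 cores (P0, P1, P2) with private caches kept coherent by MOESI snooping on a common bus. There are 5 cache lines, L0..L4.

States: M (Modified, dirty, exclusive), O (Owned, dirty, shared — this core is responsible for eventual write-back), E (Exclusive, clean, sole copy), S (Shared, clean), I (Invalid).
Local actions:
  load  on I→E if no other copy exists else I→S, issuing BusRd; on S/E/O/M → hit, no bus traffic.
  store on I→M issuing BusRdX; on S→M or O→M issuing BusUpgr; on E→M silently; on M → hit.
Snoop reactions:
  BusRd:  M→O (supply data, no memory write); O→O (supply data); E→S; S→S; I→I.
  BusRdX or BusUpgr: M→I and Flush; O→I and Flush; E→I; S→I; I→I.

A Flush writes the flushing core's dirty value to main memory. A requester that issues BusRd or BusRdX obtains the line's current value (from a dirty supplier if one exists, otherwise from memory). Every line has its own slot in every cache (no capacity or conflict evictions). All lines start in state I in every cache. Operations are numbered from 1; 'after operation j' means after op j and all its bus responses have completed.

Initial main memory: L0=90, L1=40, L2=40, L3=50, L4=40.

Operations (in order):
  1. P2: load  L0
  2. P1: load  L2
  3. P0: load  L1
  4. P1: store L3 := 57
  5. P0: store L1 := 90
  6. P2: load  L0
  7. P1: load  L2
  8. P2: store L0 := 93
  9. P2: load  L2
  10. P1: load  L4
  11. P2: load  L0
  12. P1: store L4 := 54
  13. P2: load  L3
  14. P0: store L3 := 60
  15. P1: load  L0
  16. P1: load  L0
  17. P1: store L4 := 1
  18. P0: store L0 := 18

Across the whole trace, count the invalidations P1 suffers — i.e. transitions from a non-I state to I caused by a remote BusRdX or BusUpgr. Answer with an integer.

invalidations = 2

1. P2: load  L0  bus=[BusRd]  L0: P0=I P1=I P2=E  mem[L0]=90
2. P1: load  L2  bus=[BusRd]  L2: P0=I P1=E P2=I  mem[L2]=40
3. P0: load  L1  bus=[BusRd]  L1: P0=E P1=I P2=I  mem[L1]=40
4. P1: store L3 := 57  bus=[BusRdX]  L3: P0=I P1=M P2=I  mem[L3]=50
5. P0: store L1 := 90  bus=[-]  L1: P0=M P1=I P2=I  mem[L1]=40
6. P2: load  L0  bus=[-]  L0: P0=I P1=I P2=E  mem[L0]=90
7. P1: load  L2  bus=[-]  L2: P0=I P1=E P2=I  mem[L2]=40
8. P2: store L0 := 93  bus=[-]  L0: P0=I P1=I P2=M  mem[L0]=90
9. P2: load  L2  bus=[BusRd]  L2: P0=I P1=S P2=S  mem[L2]=40
10. P1: load  L4  bus=[BusRd]  L4: P0=I P1=E P2=I  mem[L4]=40
11. P2: load  L0  bus=[-]  L0: P0=I P1=I P2=M  mem[L0]=90
12. P1: store L4 := 54  bus=[-]  L4: P0=I P1=M P2=I  mem[L4]=40
13. P2: load  L3  bus=[BusRd]  L3: P0=I P1=O P2=S  mem[L3]=50
14. P0: store L3 := 60  bus=[BusRdX,Flush]  L3: P0=M P1=I P2=I  mem[L3]=57
15. P1: load  L0  bus=[BusRd]  L0: P0=I P1=S P2=O  mem[L0]=90
16. P1: load  L0  bus=[-]  L0: P0=I P1=S P2=O  mem[L0]=90
17. P1: store L4 := 1  bus=[-]  L4: P0=I P1=M P2=I  mem[L4]=40
18. P0: store L0 := 18  bus=[BusRdX,Flush]  L0: P0=M P1=I P2=I  mem[L0]=93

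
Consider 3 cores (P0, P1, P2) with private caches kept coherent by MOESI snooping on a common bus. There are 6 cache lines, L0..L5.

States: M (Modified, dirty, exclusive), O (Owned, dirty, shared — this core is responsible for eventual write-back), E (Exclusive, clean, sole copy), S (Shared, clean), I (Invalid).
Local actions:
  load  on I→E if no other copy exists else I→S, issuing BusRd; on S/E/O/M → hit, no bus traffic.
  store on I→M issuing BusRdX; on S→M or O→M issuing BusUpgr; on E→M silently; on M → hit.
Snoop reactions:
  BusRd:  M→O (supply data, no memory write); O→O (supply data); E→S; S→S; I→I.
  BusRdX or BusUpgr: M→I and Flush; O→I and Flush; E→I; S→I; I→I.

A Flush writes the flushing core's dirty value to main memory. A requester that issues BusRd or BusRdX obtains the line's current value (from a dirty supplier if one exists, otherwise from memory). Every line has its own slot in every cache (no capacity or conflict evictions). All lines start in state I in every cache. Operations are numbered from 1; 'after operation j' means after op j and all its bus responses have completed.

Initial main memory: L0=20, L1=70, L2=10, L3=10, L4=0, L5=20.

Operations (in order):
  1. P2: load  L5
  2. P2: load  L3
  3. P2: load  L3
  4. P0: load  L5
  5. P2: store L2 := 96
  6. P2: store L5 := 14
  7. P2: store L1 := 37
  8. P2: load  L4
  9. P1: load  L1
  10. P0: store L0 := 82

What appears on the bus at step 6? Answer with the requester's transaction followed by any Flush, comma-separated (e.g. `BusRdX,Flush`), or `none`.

bus = BusUpgr

step 1: P2: load  L5  ⟶  IIE  (L5)  txn=BusRd  M[L5]=20
step 2: P2: load  L3  ⟶  IIE  (L3)  txn=BusRd  M[L3]=10
step 3: P2: load  L3  ⟶  IIE  (L3)  txn=∅  M[L3]=10
step 4: P0: load  L5  ⟶  SIS  (L5)  txn=BusRd  M[L5]=20
step 5: P2: store L2 := 96  ⟶  IIM  (L2)  txn=BusRdX  M[L2]=10
step 6: P2: store L5 := 14  ⟶  IIM  (L5)  txn=BusUpgr  M[L5]=20
step 7: P2: store L1 := 37  ⟶  IIM  (L1)  txn=BusRdX  M[L1]=70
step 8: P2: load  L4  ⟶  IIE  (L4)  txn=BusRd  M[L4]=0
step 9: P1: load  L1  ⟶  ISO  (L1)  txn=BusRd  M[L1]=70
step 10: P0: store L0 := 82  ⟶  MII  (L0)  txn=BusRdX  M[L0]=20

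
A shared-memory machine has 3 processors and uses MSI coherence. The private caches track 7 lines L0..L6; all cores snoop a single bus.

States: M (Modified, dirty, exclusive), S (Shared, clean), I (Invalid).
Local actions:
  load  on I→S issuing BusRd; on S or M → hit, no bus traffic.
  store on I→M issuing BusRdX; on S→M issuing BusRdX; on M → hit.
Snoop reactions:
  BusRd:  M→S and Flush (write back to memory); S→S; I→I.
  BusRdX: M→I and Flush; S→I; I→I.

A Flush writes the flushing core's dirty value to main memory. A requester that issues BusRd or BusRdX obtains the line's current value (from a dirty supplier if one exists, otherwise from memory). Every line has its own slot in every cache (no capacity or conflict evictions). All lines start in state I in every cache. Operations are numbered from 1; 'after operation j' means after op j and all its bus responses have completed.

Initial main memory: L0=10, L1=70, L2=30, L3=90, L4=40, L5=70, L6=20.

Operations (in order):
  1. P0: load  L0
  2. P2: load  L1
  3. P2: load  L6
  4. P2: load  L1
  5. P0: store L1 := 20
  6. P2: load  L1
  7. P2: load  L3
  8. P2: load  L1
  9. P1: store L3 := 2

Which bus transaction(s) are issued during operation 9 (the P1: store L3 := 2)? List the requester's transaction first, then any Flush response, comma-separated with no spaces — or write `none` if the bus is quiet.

bus = BusRdX

[1] P0: load  L0 | P0:S(10), P1:I, P2:I | bus: BusRd
[2] P2: load  L1 | P0:I, P1:I, P2:S(70) | bus: BusRd
[3] P2: load  L6 | P0:I, P1:I, P2:S(20) | bus: BusRd
[4] P2: load  L1 | P0:I, P1:I, P2:S(70) | bus: none
[5] P0: store L1 := 20 | P0:M(20), P1:I, P2:I | bus: BusRdX
[6] P2: load  L1 | P0:S(20), P1:I, P2:S(20) | bus: BusRd,Flush
[7] P2: load  L3 | P0:I, P1:I, P2:S(90) | bus: BusRd
[8] P2: load  L1 | P0:S(20), P1:I, P2:S(20) | bus: none
[9] P1: store L3 := 2 | P0:I, P1:M(2), P2:I | bus: BusRdX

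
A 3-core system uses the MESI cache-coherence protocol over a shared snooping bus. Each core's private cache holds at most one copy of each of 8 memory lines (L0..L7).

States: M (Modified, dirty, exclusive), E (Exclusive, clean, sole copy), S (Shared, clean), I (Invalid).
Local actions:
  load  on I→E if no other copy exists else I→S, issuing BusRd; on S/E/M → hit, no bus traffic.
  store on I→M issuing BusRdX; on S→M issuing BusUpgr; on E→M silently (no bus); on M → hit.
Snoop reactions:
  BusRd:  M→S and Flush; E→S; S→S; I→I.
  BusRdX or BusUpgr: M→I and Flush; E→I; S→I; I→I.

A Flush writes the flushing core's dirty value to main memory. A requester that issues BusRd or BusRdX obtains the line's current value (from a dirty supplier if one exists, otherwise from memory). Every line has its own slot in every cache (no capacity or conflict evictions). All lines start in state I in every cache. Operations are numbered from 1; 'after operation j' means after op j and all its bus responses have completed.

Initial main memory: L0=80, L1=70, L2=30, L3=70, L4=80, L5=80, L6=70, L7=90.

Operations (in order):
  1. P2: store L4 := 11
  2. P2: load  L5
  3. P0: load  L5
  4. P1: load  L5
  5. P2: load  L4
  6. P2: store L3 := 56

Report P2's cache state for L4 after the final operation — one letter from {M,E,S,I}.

state = M

[1] P2: store L4 := 11 | P0:I, P1:I, P2:M(11) | bus: BusRdX
[2] P2: load  L5 | P0:I, P1:I, P2:E(80) | bus: BusRd
[3] P0: load  L5 | P0:S(80), P1:I, P2:S(80) | bus: BusRd
[4] P1: load  L5 | P0:S(80), P1:S(80), P2:S(80) | bus: BusRd
[5] P2: load  L4 | P0:I, P1:I, P2:M(11) | bus: none
[6] P2: store L3 := 56 | P0:I, P1:I, P2:M(56) | bus: BusRdX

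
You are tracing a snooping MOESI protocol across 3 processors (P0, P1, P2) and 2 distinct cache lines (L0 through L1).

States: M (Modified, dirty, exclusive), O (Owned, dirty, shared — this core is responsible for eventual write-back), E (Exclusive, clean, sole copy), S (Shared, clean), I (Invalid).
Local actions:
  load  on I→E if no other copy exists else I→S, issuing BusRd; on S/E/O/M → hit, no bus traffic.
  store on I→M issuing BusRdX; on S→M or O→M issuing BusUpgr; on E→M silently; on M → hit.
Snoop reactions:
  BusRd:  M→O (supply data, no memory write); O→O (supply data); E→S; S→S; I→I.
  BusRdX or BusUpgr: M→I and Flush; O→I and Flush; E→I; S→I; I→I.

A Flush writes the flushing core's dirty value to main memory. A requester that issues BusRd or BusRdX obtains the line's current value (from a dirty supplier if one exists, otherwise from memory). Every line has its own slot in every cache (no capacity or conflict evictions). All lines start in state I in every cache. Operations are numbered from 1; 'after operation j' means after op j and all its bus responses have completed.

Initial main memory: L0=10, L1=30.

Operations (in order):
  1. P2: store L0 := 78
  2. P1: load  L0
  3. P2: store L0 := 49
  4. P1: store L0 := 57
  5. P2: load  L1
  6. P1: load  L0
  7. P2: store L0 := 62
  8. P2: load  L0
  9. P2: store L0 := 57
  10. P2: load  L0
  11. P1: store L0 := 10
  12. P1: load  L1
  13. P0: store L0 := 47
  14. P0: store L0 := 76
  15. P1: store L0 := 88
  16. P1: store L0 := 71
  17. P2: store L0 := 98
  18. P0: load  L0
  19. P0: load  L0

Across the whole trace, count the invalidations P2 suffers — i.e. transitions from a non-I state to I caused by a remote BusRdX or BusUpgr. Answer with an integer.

  op1 P2: store L0 := 78 → I/I/M on L0; bus BusRdX; mem=10
  op2 P1: load  L0 → I/S/O on L0; bus BusRd; mem=10
  op3 P2: store L0 := 49 → I/I/M on L0; bus BusUpgr; mem=10
  op4 P1: store L0 := 57 → I/M/I on L0; bus BusRdX Flush; mem=49
  op5 P2: load  L1 → I/I/E on L1; bus BusRd; mem=30
  op6 P1: load  L0 → I/M/I on L0; bus (none); mem=49
  op7 P2: store L0 := 62 → I/I/M on L0; bus BusRdX Flush; mem=57
  op8 P2: load  L0 → I/I/M on L0; bus (none); mem=57
  op9 P2: store L0 := 57 → I/I/M on L0; bus (none); mem=57
  op10 P2: load  L0 → I/I/M on L0; bus (none); mem=57
  op11 P1: store L0 := 10 → I/M/I on L0; bus BusRdX Flush; mem=57
  op12 P1: load  L1 → I/S/S on L1; bus BusRd; mem=30
  op13 P0: store L0 := 47 → M/I/I on L0; bus BusRdX Flush; mem=10
  op14 P0: store L0 := 76 → M/I/I on L0; bus (none); mem=10
  op15 P1: store L0 := 88 → I/M/I on L0; bus BusRdX Flush; mem=76
  op16 P1: store L0 := 71 → I/M/I on L0; bus (none); mem=76
  op17 P2: store L0 := 98 → I/I/M on L0; bus BusRdX Flush; mem=71
  op18 P0: load  L0 → S/I/O on L0; bus BusRd; mem=71
  op19 P0: load  L0 → S/I/O on L0; bus (none); mem=71

invalidations = 2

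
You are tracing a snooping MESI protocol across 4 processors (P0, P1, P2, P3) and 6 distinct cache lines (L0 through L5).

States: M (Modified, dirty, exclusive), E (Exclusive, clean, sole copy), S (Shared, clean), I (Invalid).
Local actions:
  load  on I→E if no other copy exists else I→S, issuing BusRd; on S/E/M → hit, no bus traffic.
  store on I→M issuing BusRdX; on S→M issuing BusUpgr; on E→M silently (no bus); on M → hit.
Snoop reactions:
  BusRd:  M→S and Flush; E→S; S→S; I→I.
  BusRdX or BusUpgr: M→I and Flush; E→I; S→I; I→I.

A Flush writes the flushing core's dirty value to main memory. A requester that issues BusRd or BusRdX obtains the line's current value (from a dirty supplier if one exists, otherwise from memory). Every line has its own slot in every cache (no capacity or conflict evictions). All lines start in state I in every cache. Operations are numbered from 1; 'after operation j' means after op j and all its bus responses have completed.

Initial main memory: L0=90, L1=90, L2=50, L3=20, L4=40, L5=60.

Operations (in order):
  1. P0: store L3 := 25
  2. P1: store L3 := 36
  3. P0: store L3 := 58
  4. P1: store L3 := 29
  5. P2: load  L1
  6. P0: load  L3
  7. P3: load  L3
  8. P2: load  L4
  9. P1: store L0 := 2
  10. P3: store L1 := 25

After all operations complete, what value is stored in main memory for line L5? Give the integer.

1. P0: store L3 := 25  bus=[BusRdX]  L3: P0=M P1=I P2=I P3=I  mem[L3]=20
2. P1: store L3 := 36  bus=[BusRdX,Flush]  L3: P0=I P1=M P2=I P3=I  mem[L3]=25
3. P0: store L3 := 58  bus=[BusRdX,Flush]  L3: P0=M P1=I P2=I P3=I  mem[L3]=36
4. P1: store L3 := 29  bus=[BusRdX,Flush]  L3: P0=I P1=M P2=I P3=I  mem[L3]=58
5. P2: load  L1  bus=[BusRd]  L1: P0=I P1=I P2=E P3=I  mem[L1]=90
6. P0: load  L3  bus=[BusRd,Flush]  L3: P0=S P1=S P2=I P3=I  mem[L3]=29
7. P3: load  L3  bus=[BusRd]  L3: P0=S P1=S P2=I P3=S  mem[L3]=29
8. P2: load  L4  bus=[BusRd]  L4: P0=I P1=I P2=E P3=I  mem[L4]=40
9. P1: store L0 := 2  bus=[BusRdX]  L0: P0=I P1=M P2=I P3=I  mem[L0]=90
10. P3: store L1 := 25  bus=[BusRdX]  L1: P0=I P1=I P2=I P3=M  mem[L1]=90

memory[L5] = 60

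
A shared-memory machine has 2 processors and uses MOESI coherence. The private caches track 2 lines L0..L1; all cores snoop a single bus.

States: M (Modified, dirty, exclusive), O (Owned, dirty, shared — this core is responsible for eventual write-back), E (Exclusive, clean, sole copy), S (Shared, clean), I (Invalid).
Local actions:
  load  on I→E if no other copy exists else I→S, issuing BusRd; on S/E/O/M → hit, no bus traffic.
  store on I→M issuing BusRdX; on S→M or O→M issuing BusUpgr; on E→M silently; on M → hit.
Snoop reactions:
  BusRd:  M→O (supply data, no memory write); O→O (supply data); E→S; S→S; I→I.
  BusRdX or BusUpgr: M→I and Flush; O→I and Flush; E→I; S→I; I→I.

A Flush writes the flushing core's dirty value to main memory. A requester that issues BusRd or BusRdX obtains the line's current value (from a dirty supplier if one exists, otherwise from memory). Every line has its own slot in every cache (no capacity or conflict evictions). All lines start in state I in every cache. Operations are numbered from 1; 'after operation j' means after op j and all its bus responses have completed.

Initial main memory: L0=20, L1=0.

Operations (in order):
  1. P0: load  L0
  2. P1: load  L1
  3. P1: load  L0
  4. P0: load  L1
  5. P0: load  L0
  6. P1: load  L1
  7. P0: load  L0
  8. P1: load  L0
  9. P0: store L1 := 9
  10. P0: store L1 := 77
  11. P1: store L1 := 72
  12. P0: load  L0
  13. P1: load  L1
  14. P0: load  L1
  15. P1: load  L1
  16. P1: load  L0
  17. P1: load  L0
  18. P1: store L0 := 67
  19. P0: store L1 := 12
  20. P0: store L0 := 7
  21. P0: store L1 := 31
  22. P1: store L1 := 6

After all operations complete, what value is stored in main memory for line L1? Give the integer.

memory[L1] = 31

1. P0: load  L0  bus=[BusRd]  L0: P0=E P1=I  mem[L0]=20
2. P1: load  L1  bus=[BusRd]  L1: P0=I P1=E  mem[L1]=0
3. P1: load  L0  bus=[BusRd]  L0: P0=S P1=S  mem[L0]=20
4. P0: load  L1  bus=[BusRd]  L1: P0=S P1=S  mem[L1]=0
5. P0: load  L0  bus=[-]  L0: P0=S P1=S  mem[L0]=20
6. P1: load  L1  bus=[-]  L1: P0=S P1=S  mem[L1]=0
7. P0: load  L0  bus=[-]  L0: P0=S P1=S  mem[L0]=20
8. P1: load  L0  bus=[-]  L0: P0=S P1=S  mem[L0]=20
9. P0: store L1 := 9  bus=[BusUpgr]  L1: P0=M P1=I  mem[L1]=0
10. P0: store L1 := 77  bus=[-]  L1: P0=M P1=I  mem[L1]=0
11. P1: store L1 := 72  bus=[BusRdX,Flush]  L1: P0=I P1=M  mem[L1]=77
12. P0: load  L0  bus=[-]  L0: P0=S P1=S  mem[L0]=20
13. P1: load  L1  bus=[-]  L1: P0=I P1=M  mem[L1]=77
14. P0: load  L1  bus=[BusRd]  L1: P0=S P1=O  mem[L1]=77
15. P1: load  L1  bus=[-]  L1: P0=S P1=O  mem[L1]=77
16. P1: load  L0  bus=[-]  L0: P0=S P1=S  mem[L0]=20
17. P1: load  L0  bus=[-]  L0: P0=S P1=S  mem[L0]=20
18. P1: store L0 := 67  bus=[BusUpgr]  L0: P0=I P1=M  mem[L0]=20
19. P0: store L1 := 12  bus=[BusUpgr,Flush]  L1: P0=M P1=I  mem[L1]=72
20. P0: store L0 := 7  bus=[BusRdX,Flush]  L0: P0=M P1=I  mem[L0]=67
21. P0: store L1 := 31  bus=[-]  L1: P0=M P1=I  mem[L1]=72
22. P1: store L1 := 6  bus=[BusRdX,Flush]  L1: P0=I P1=M  mem[L1]=31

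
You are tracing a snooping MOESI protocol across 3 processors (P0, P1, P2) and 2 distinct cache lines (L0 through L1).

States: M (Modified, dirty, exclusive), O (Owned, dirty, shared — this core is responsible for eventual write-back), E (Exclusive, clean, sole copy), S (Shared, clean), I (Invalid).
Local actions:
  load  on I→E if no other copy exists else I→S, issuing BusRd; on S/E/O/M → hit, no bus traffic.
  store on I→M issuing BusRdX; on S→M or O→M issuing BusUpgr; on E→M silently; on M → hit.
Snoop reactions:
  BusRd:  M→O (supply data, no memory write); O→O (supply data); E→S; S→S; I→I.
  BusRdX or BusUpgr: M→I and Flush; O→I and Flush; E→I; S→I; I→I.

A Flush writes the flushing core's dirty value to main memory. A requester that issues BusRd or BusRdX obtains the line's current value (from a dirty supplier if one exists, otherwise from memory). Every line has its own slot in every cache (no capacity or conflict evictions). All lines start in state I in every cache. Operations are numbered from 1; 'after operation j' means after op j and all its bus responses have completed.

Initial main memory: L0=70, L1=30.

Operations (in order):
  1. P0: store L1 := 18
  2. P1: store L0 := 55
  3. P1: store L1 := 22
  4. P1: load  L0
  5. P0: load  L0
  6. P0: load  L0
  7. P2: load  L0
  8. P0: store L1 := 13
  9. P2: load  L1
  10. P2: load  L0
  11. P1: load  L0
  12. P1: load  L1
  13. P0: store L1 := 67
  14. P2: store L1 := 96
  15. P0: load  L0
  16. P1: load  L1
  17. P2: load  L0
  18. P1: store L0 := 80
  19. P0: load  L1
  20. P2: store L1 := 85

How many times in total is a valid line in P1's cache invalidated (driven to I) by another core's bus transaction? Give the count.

  op1 P0: store L1 := 18 → M/I/I on L1; bus BusRdX; mem=30
  op2 P1: store L0 := 55 → I/M/I on L0; bus BusRdX; mem=70
  op3 P1: store L1 := 22 → I/M/I on L1; bus BusRdX Flush; mem=18
  op4 P1: load  L0 → I/M/I on L0; bus (none); mem=70
  op5 P0: load  L0 → S/O/I on L0; bus BusRd; mem=70
  op6 P0: load  L0 → S/O/I on L0; bus (none); mem=70
  op7 P2: load  L0 → S/O/S on L0; bus BusRd; mem=70
  op8 P0: store L1 := 13 → M/I/I on L1; bus BusRdX Flush; mem=22
  op9 P2: load  L1 → O/I/S on L1; bus BusRd; mem=22
  op10 P2: load  L0 → S/O/S on L0; bus (none); mem=70
  op11 P1: load  L0 → S/O/S on L0; bus (none); mem=70
  op12 P1: load  L1 → O/S/S on L1; bus BusRd; mem=22
  op13 P0: store L1 := 67 → M/I/I on L1; bus BusUpgr; mem=22
  op14 P2: store L1 := 96 → I/I/M on L1; bus BusRdX Flush; mem=67
  op15 P0: load  L0 → S/O/S on L0; bus (none); mem=70
  op16 P1: load  L1 → I/S/O on L1; bus BusRd; mem=67
  op17 P2: load  L0 → S/O/S on L0; bus (none); mem=70
  op18 P1: store L0 := 80 → I/M/I on L0; bus BusUpgr; mem=70
  op19 P0: load  L1 → S/S/O on L1; bus BusRd; mem=67
  op20 P2: store L1 := 85 → I/I/M on L1; bus BusUpgr; mem=67

invalidations = 3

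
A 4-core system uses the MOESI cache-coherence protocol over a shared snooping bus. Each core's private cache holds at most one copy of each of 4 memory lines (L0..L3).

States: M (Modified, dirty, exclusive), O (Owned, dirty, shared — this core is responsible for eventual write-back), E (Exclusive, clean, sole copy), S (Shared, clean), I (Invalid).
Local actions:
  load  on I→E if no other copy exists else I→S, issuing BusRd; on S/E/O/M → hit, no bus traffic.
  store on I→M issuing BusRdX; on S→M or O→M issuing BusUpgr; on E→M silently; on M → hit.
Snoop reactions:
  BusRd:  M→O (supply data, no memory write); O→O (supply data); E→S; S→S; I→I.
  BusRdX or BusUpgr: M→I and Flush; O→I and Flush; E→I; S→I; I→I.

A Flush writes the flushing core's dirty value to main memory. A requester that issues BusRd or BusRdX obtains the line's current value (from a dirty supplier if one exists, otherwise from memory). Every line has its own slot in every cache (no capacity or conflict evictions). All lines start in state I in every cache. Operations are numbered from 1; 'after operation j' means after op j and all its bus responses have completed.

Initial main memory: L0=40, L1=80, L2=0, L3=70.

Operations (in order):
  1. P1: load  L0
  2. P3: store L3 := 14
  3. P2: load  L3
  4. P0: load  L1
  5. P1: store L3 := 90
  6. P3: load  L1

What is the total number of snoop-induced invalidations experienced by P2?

invalidations = 1

1. P1: load  L0  bus=[BusRd]  L0: P0=I P1=E P2=I P3=I  mem[L0]=40
2. P3: store L3 := 14  bus=[BusRdX]  L3: P0=I P1=I P2=I P3=M  mem[L3]=70
3. P2: load  L3  bus=[BusRd]  L3: P0=I P1=I P2=S P3=O  mem[L3]=70
4. P0: load  L1  bus=[BusRd]  L1: P0=E P1=I P2=I P3=I  mem[L1]=80
5. P1: store L3 := 90  bus=[BusRdX,Flush]  L3: P0=I P1=M P2=I P3=I  mem[L3]=14
6. P3: load  L1  bus=[BusRd]  L1: P0=S P1=I P2=I P3=S  mem[L1]=80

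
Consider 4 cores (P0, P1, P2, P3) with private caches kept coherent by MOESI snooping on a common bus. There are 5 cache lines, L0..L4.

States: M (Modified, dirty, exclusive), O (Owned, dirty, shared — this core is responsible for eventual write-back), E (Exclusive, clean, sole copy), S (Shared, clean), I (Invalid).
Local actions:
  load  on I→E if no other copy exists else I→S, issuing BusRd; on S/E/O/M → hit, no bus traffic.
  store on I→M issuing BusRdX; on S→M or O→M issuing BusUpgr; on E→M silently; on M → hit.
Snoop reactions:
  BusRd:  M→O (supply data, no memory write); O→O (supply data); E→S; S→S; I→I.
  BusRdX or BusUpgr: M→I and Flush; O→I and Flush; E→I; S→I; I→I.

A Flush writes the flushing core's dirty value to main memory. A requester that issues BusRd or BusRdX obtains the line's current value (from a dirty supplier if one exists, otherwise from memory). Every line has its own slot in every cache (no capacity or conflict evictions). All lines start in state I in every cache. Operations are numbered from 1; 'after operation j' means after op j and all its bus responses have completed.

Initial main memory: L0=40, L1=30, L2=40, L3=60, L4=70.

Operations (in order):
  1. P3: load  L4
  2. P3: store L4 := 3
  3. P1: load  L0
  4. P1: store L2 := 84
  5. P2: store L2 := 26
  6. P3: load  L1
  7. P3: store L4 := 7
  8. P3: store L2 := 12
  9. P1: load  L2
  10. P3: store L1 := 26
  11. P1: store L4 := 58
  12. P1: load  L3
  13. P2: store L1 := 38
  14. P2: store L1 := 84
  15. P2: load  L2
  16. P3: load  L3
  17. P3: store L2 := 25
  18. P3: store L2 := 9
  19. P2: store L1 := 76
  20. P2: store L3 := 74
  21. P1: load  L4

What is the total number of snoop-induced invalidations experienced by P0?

[1] P3: load  L4 | P0:I, P1:I, P2:I, P3:E(70) | bus: BusRd
[2] P3: store L4 := 3 | P0:I, P1:I, P2:I, P3:M(3) | bus: none
[3] P1: load  L0 | P0:I, P1:E(40), P2:I, P3:I | bus: BusRd
[4] P1: store L2 := 84 | P0:I, P1:M(84), P2:I, P3:I | bus: BusRdX
[5] P2: store L2 := 26 | P0:I, P1:I, P2:M(26), P3:I | bus: BusRdX,Flush
[6] P3: load  L1 | P0:I, P1:I, P2:I, P3:E(30) | bus: BusRd
[7] P3: store L4 := 7 | P0:I, P1:I, P2:I, P3:M(7) | bus: none
[8] P3: store L2 := 12 | P0:I, P1:I, P2:I, P3:M(12) | bus: BusRdX,Flush
[9] P1: load  L2 | P0:I, P1:S(12), P2:I, P3:O(12) | bus: BusRd
[10] P3: store L1 := 26 | P0:I, P1:I, P2:I, P3:M(26) | bus: none
[11] P1: store L4 := 58 | P0:I, P1:M(58), P2:I, P3:I | bus: BusRdX,Flush
[12] P1: load  L3 | P0:I, P1:E(60), P2:I, P3:I | bus: BusRd
[13] P2: store L1 := 38 | P0:I, P1:I, P2:M(38), P3:I | bus: BusRdX,Flush
[14] P2: store L1 := 84 | P0:I, P1:I, P2:M(84), P3:I | bus: none
[15] P2: load  L2 | P0:I, P1:S(12), P2:S(12), P3:O(12) | bus: BusRd
[16] P3: load  L3 | P0:I, P1:S(60), P2:I, P3:S(60) | bus: BusRd
[17] P3: store L2 := 25 | P0:I, P1:I, P2:I, P3:M(25) | bus: BusUpgr
[18] P3: store L2 := 9 | P0:I, P1:I, P2:I, P3:M(9) | bus: none
[19] P2: store L1 := 76 | P0:I, P1:I, P2:M(76), P3:I | bus: none
[20] P2: store L3 := 74 | P0:I, P1:I, P2:M(74), P3:I | bus: BusRdX
[21] P1: load  L4 | P0:I, P1:M(58), P2:I, P3:I | bus: none

invalidations = 0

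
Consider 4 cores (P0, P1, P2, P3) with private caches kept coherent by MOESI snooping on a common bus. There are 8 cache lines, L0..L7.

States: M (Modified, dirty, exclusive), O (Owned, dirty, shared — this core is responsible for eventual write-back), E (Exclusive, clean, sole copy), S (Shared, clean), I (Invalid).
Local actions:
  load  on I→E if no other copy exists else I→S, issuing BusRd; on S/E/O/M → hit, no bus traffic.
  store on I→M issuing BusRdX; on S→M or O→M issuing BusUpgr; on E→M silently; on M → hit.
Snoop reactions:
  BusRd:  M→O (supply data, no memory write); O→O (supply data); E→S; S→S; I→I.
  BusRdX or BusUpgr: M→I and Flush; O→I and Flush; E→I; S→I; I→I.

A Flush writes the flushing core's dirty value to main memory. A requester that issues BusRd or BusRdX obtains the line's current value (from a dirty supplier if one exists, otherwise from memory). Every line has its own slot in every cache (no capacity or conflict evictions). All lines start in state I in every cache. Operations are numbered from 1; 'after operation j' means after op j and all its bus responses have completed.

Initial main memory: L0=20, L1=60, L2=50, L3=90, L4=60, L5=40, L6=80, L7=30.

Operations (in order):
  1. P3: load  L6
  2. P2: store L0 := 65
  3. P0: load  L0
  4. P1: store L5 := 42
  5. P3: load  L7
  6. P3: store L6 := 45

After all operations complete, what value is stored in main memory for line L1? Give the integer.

[1] P3: load  L6 | P0:I, P1:I, P2:I, P3:E(80) | bus: BusRd
[2] P2: store L0 := 65 | P0:I, P1:I, P2:M(65), P3:I | bus: BusRdX
[3] P0: load  L0 | P0:S(65), P1:I, P2:O(65), P3:I | bus: BusRd
[4] P1: store L5 := 42 | P0:I, P1:M(42), P2:I, P3:I | bus: BusRdX
[5] P3: load  L7 | P0:I, P1:I, P2:I, P3:E(30) | bus: BusRd
[6] P3: store L6 := 45 | P0:I, P1:I, P2:I, P3:M(45) | bus: none

memory[L1] = 60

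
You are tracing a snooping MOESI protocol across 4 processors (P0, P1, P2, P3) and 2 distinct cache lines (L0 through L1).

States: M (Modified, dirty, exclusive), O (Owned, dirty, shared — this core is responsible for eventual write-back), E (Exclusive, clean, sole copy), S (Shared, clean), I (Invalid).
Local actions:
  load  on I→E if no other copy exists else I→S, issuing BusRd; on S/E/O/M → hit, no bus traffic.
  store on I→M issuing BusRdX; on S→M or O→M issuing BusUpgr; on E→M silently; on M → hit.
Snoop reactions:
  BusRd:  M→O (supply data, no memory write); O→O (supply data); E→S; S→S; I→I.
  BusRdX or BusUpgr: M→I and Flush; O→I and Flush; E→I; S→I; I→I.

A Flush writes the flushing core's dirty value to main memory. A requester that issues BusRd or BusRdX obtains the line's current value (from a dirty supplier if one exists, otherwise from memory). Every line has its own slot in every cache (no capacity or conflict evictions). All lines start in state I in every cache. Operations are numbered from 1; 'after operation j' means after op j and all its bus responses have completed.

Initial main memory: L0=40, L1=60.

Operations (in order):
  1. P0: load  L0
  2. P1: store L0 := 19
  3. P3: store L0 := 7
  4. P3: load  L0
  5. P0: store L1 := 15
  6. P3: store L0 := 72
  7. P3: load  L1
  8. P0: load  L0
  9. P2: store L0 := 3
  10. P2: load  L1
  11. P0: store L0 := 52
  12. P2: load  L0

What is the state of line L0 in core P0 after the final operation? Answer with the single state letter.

  op1 P0: load  L0 → E/I/I/I on L0; bus BusRd; mem=40
  op2 P1: store L0 := 19 → I/M/I/I on L0; bus BusRdX; mem=40
  op3 P3: store L0 := 7 → I/I/I/M on L0; bus BusRdX Flush; mem=19
  op4 P3: load  L0 → I/I/I/M on L0; bus (none); mem=19
  op5 P0: store L1 := 15 → M/I/I/I on L1; bus BusRdX; mem=60
  op6 P3: store L0 := 72 → I/I/I/M on L0; bus (none); mem=19
  op7 P3: load  L1 → O/I/I/S on L1; bus BusRd; mem=60
  op8 P0: load  L0 → S/I/I/O on L0; bus BusRd; mem=19
  op9 P2: store L0 := 3 → I/I/M/I on L0; bus BusRdX Flush; mem=72
  op10 P2: load  L1 → O/I/S/S on L1; bus BusRd; mem=60
  op11 P0: store L0 := 52 → M/I/I/I on L0; bus BusRdX Flush; mem=3
  op12 P2: load  L0 → O/I/S/I on L0; bus BusRd; mem=3

state = O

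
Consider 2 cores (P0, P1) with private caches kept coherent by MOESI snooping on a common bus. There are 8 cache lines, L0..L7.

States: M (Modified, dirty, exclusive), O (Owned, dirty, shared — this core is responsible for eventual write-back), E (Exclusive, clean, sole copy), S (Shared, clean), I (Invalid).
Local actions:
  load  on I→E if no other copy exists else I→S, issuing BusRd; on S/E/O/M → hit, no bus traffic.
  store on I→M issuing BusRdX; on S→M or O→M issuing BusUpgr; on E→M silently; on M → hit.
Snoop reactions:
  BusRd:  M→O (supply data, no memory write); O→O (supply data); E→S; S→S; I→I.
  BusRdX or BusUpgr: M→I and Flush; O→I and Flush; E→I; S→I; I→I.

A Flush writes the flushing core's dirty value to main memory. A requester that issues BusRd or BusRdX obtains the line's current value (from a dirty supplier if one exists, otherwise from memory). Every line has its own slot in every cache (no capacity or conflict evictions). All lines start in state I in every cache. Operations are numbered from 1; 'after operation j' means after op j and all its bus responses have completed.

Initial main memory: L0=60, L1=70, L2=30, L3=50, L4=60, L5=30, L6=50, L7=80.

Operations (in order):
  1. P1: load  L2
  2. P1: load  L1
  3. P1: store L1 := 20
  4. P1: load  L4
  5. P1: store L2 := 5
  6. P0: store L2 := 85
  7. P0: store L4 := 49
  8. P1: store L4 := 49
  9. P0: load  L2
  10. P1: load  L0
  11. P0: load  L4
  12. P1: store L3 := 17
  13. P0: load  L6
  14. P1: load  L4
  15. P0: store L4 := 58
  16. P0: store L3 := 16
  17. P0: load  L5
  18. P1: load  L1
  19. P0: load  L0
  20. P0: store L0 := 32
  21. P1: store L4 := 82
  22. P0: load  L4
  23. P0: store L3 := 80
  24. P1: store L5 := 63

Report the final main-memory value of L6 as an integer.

memory[L6] = 50

  op1 P1: load  L2 → I/E on L2; bus BusRd; mem=30
  op2 P1: load  L1 → I/E on L1; bus BusRd; mem=70
  op3 P1: store L1 := 20 → I/M on L1; bus (none); mem=70
  op4 P1: load  L4 → I/E on L4; bus BusRd; mem=60
  op5 P1: store L2 := 5 → I/M on L2; bus (none); mem=30
  op6 P0: store L2 := 85 → M/I on L2; bus BusRdX Flush; mem=5
  op7 P0: store L4 := 49 → M/I on L4; bus BusRdX; mem=60
  op8 P1: store L4 := 49 → I/M on L4; bus BusRdX Flush; mem=49
  op9 P0: load  L2 → M/I on L2; bus (none); mem=5
  op10 P1: load  L0 → I/E on L0; bus BusRd; mem=60
  op11 P0: load  L4 → S/O on L4; bus BusRd; mem=49
  op12 P1: store L3 := 17 → I/M on L3; bus BusRdX; mem=50
  op13 P0: load  L6 → E/I on L6; bus BusRd; mem=50
  op14 P1: load  L4 → S/O on L4; bus (none); mem=49
  op15 P0: store L4 := 58 → M/I on L4; bus BusUpgr Flush; mem=49
  op16 P0: store L3 := 16 → M/I on L3; bus BusRdX Flush; mem=17
  op17 P0: load  L5 → E/I on L5; bus BusRd; mem=30
  op18 P1: load  L1 → I/M on L1; bus (none); mem=70
  op19 P0: load  L0 → S/S on L0; bus BusRd; mem=60
  op20 P0: store L0 := 32 → M/I on L0; bus BusUpgr; mem=60
  op21 P1: store L4 := 82 → I/M on L4; bus BusRdX Flush; mem=58
  op22 P0: load  L4 → S/O on L4; bus BusRd; mem=58
  op23 P0: store L3 := 80 → M/I on L3; bus (none); mem=17
  op24 P1: store L5 := 63 → I/M on L5; bus BusRdX; mem=30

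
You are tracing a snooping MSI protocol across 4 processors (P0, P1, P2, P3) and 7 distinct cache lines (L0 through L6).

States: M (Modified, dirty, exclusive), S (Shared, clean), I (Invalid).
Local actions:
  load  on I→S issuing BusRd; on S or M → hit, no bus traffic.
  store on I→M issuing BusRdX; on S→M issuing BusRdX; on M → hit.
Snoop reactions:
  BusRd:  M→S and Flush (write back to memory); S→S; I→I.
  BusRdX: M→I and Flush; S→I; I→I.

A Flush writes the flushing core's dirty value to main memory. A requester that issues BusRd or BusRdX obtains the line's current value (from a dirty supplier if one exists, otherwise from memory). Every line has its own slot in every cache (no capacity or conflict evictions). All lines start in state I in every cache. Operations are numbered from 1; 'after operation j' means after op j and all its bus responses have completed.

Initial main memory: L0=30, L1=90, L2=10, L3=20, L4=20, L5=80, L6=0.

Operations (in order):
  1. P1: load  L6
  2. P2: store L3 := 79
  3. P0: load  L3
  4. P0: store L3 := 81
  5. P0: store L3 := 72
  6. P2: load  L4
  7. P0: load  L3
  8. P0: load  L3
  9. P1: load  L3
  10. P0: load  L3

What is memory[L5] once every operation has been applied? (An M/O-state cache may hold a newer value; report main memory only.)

[1] P1: load  L6 | P0:I, P1:S(0), P2:I, P3:I | bus: BusRd
[2] P2: store L3 := 79 | P0:I, P1:I, P2:M(79), P3:I | bus: BusRdX
[3] P0: load  L3 | P0:S(79), P1:I, P2:S(79), P3:I | bus: BusRd,Flush
[4] P0: store L3 := 81 | P0:M(81), P1:I, P2:I, P3:I | bus: BusRdX
[5] P0: store L3 := 72 | P0:M(72), P1:I, P2:I, P3:I | bus: none
[6] P2: load  L4 | P0:I, P1:I, P2:S(20), P3:I | bus: BusRd
[7] P0: load  L3 | P0:M(72), P1:I, P2:I, P3:I | bus: none
[8] P0: load  L3 | P0:M(72), P1:I, P2:I, P3:I | bus: none
[9] P1: load  L3 | P0:S(72), P1:S(72), P2:I, P3:I | bus: BusRd,Flush
[10] P0: load  L3 | P0:S(72), P1:S(72), P2:I, P3:I | bus: none

memory[L5] = 80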